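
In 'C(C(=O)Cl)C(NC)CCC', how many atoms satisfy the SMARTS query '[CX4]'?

6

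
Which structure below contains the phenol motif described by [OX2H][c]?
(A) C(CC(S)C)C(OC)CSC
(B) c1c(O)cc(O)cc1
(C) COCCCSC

[OX2H][c] describes a hydroxyl oxygen attached to an aromatic carbon (a phenol).
(A) has a methoxy ether (-OCH3) but the oxygen has H0, not H1.
(B) contains a hydroxyl group (-OH), which satisfies every atom and bond constraint.
(C) has a methoxy ether (-OCH3) but the oxygen has H0, not H1.
So the answer is (B).

B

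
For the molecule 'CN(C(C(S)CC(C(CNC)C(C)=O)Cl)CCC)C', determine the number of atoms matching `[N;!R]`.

2

The query [N;!R] means: aliphatic nitrogen not in a ring.
Check the 19 heavy atoms by environment: 14× C (acyclic) → no; 1× O (acyclic) → no; 2× N (acyclic) → match; 1× Cl (acyclic) → no; 1× S (acyclic) → no.
That gives 2 matching atoms.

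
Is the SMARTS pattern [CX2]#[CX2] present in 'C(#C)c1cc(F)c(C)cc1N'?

The pattern [CX2]#[CX2] describes a carbon-carbon triple bond — an alkyne.
The molecule carries an ethynyl group (-C#CH), whose atoms satisfy every constraint of the query, so the pattern matches.

Yes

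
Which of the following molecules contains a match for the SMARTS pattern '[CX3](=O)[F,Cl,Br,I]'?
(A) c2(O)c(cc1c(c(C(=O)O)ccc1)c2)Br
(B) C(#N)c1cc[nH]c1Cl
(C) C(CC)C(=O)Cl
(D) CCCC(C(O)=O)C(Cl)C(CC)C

C

[CX3](=O)[F,Cl,Br,I] describes a carbonyl carbon bonded to a halogen (an acyl halide).
(A) has a carboxylic acid group (-C(=O)OH) but the carbonyl is bonded to -OH, not to a halogen.
(B) has a chloro substituent but the Cl is not on a carbonyl carbon.
(C) contains an acyl chloride (-C(=O)Cl), which satisfies every atom and bond constraint.
(D) has a carboxylic acid group (-C(=O)OH) but the carbonyl is bonded to -OH, not to a halogen.
So the answer is (C).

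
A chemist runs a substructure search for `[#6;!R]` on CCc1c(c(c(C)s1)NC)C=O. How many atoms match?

Check the 12 heavy atoms by environment: 1× s (aromatic, in 5-ring) → no; 4× c (aromatic, in 5-ring) → no; 5× C (acyclic) → match; 1× O (acyclic) → no; 1× N (acyclic) → no.
That gives 5 matching atoms.

5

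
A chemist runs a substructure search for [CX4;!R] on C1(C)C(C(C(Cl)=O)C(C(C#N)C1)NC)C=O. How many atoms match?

2

The query [CX4;!R] means: aliphatic carbon with four total connections, not in a ring.
Check the 16 heavy atoms by environment: 6× C (X4, in 6-ring) → no; 2× C (X3, acyclic) → no; 2× O (X1, acyclic) → no; 2× C (X4, acyclic) → match; 1× C (X2, acyclic) → no; 1× N (X1, acyclic) → no; 1× Cl (X1, acyclic) → no; 1× N (X3, acyclic) → no.
That gives 2 matching atoms.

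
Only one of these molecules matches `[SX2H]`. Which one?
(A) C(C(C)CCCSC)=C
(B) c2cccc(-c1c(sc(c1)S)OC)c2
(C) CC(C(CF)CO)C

[SX2H] describes an aliphatic sulfur with two connections, one being H (a thiol).
(A) has a methylthio ether (-SCH3) but the sulfur has H0 (bonded to two carbons), not H1.
(B) contains a thiol (-SH), which satisfies every atom and bond constraint.
(C) has a hydroxyl group (-OH) but it is an -OH, not an -SH.
So the answer is (B).

B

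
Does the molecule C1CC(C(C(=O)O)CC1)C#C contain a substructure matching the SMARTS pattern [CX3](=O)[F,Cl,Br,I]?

No

The pattern [CX3](=O)[F,Cl,Br,I] describes a carbonyl carbon bonded to a halogen — an acyl halide.
The closest candidate here is a carboxylic acid group (-C(=O)OH), but the carbonyl is bonded to -OH, not to a halogen. No other fragment satisfies the full query, so there is no match.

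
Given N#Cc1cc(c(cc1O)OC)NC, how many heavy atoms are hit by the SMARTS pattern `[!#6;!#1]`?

4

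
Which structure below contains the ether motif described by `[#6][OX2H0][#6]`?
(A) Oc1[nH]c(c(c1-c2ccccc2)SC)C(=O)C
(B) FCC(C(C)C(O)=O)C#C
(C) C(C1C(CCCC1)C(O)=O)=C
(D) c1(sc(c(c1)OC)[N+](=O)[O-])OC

[#6][OX2H0][#6] describes an aliphatic oxygen bridging two carbons with no H on the oxygen (an ether).
(A) has a hydroxyl group (-OH) but the oxygen has H1, not H0 bridging two carbons.
(B) has a carboxylic acid group (-C(=O)OH) but the -OH oxygen has H1; the =O is OX1, not OX2.
(C) has a carboxylic acid group (-C(=O)OH) but the -OH oxygen has H1; the =O is OX1, not OX2.
(D) contains a methoxy ether (-OCH3), which satisfies every atom and bond constraint.
So the answer is (D).

D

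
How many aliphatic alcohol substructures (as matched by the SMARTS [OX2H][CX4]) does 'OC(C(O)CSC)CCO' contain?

3

[OX2H][CX4] is the SMARTS for an aliphatic alcohol: a hydroxyl oxygen bound to an sp3 (X4) carbon.
The molecule carries 3 separate instances of a hydroxyl group (-OH) meeting every constraint; each maps to a distinct set of atoms, giving 3 matches.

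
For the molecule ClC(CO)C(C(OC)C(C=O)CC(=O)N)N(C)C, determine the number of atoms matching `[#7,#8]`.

6

Check the 18 heavy atoms by environment: 11× C → no; 4× O → match; 1× Cl → no; 2× N → match.
Summing the matching environments: 4 + 2 = 6 matching atoms.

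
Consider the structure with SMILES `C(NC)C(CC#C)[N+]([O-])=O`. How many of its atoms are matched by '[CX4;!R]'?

4

The query [CX4;!R] means: aliphatic carbon with four total connections, not in a ring.
Check the 10 heavy atoms by environment: 4× C (X4, acyclic) → match; 1× N (X3, acyclic) → no; 2× C (X2, acyclic) → no; 1× N (charge +1, X3, acyclic) → no; 1× O (charge -1, X1, acyclic) → no; 1× O (X1, acyclic) → no.
That gives 4 matching atoms.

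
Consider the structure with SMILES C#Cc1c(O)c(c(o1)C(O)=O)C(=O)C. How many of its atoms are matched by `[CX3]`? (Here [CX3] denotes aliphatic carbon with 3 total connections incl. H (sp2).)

Check the 14 heavy atoms by environment: 1× o (aromatic, X2) → no; 4× c (aromatic, X3) → no; 2× O (X2) → no; 2× C (X2) → no; 2× C (X3) → match; 2× O (X1) → no; 1× C (X4) → no.
That gives 2 matching atoms.

2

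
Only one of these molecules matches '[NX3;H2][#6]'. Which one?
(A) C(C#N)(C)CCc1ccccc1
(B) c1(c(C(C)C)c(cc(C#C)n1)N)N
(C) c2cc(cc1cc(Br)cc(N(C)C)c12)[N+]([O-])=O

[NX3;H2][#6] describes a trivalent nitrogen with two H attached to carbon (a primary amine).
(A) has a nitrile (-C#N) but the nitrogen is NX1 (triple-bonded), not NX3 with two H.
(B) contains a primary amino group (-NH2), which satisfies every atom and bond constraint.
(C) has a nitro group (-[N+](=O)[O-]) but the nitrogen is [N+] with no H, not NX3H2.
So the answer is (B).

B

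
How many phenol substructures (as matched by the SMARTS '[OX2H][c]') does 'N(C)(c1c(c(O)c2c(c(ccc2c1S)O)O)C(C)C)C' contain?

[OX2H][c] is the SMARTS for a phenol: a hydroxyl oxygen attached to an aromatic carbon.
The molecule carries 3 separate instances of a hydroxyl group (-OH) meeting every constraint; each maps to a distinct set of atoms, giving 3 matches.

3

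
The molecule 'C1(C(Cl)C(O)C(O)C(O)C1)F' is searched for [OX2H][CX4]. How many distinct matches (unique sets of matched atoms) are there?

[OX2H][CX4] is the SMARTS for an aliphatic alcohol: a hydroxyl oxygen bound to an sp3 (X4) carbon.
The molecule carries 3 separate instances of a hydroxyl group (-OH) meeting every constraint; each maps to a distinct set of atoms, giving 3 matches.

3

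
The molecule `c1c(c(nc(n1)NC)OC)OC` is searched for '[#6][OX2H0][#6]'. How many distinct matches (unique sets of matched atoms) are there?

2

[#6][OX2H0][#6] is the SMARTS for an ether: an aliphatic oxygen bridging two carbons with no H on the oxygen.
The molecule carries 2 separate instances of a methoxy ether (-OCH3) meeting every constraint; each maps to a distinct set of atoms, giving 2 matches.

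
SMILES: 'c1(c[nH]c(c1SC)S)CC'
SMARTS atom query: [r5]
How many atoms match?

5

The query [r5] means: r5 matches atoms in a five-membered ring.
Check the 10 heavy atoms by environment: 1× n (aromatic, in 5-ring) → match; 4× c (aromatic, in 5-ring) → match; 3× C (acyclic) → no; 2× S (acyclic) → no.
Summing the matching environments: 1 + 4 = 5 matching atoms.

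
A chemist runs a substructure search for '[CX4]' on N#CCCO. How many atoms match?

2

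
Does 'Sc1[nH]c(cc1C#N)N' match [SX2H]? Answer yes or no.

The pattern [SX2H] describes an aliphatic sulfur with two connections, one being H — a thiol.
The molecule carries a thiol (-SH), whose atoms satisfy every constraint of the query, so the pattern matches.

Yes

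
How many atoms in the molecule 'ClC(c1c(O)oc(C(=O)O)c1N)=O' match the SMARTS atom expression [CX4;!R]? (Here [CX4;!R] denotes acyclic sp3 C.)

0

Check the 13 heavy atoms by environment: 1× o (aromatic, X2, in 5-ring) → no; 4× c (aromatic, X3, in 5-ring) → no; 1× N (X3, acyclic) → no; 2× O (X2, acyclic) → no; 2× C (X3, acyclic) → no; 2× O (X1, acyclic) → no; 1× Cl (X1, acyclic) → no.
No environment satisfies the query, so 0 matching atoms.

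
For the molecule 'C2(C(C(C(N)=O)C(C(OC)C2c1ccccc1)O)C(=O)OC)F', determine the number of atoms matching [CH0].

2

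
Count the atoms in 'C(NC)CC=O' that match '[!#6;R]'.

The query [!#6;R] means: non-carbon atom that is part of a ring.
Check the 6 heavy atoms by environment: 4× C (acyclic) → no; 1× N (acyclic) → no; 1× O (acyclic) → no.
No environment satisfies the query, so 0 matching atoms.

0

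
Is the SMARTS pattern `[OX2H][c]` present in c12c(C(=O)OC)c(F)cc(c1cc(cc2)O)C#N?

Yes

The pattern [OX2H][c] describes a hydroxyl oxygen attached to an aromatic carbon — a phenol.
The molecule carries a hydroxyl group (-OH), whose atoms satisfy every constraint of the query, so the pattern matches.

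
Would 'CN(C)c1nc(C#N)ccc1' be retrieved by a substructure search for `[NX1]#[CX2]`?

Yes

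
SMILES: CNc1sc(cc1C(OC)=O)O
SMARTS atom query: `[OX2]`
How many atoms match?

Check the 12 heavy atoms by environment: 1× s (aromatic, X2) → no; 4× c (aromatic, X3) → no; 2× O (X2) → match; 1× N (X3) → no; 2× C (X4) → no; 1× C (X3) → no; 1× O (X1) → no.
That gives 2 matching atoms.

2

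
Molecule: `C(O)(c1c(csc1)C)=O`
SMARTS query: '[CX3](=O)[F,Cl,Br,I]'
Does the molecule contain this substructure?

No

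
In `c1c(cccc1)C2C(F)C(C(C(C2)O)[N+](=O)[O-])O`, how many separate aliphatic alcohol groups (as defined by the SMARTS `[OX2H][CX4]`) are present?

2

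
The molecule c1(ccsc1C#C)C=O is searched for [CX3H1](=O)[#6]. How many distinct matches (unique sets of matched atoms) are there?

1

[CX3H1](=O)[#6] is the SMARTS for an aldehyde: an sp2 carbon with one H, double-bonded to O and single-bonded to carbon.
Exactly one fragment in the molecule meets all constraints, giving 1 match.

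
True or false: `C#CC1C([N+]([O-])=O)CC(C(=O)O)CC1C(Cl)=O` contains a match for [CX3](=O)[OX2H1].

True

The pattern [CX3](=O)[OX2H1] describes an sp2 carbon double-bonded to O and single-bonded to an -OH oxygen — a carboxylic acid.
The molecule carries a carboxylic acid group (-C(=O)OH), whose atoms satisfy every constraint of the query, so the pattern matches.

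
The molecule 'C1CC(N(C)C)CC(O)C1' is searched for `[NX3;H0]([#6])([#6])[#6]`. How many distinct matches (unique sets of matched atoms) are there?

[NX3;H0]([#6])([#6])[#6] is the SMARTS for a tertiary amine: a trivalent nitrogen with no H, bonded to three carbons.
Exactly one fragment in the molecule meets all constraints, giving 1 match.

1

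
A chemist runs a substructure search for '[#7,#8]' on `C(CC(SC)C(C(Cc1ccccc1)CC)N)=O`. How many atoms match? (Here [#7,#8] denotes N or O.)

Check the 18 heavy atoms by environment: 9× C → no; 6× c (aromatic) → no; 1× S → no; 1× O → match; 1× N → match.
Summing the matching environments: 1 + 1 = 2 matching atoms.

2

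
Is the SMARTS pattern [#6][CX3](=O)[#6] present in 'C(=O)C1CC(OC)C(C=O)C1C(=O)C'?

Yes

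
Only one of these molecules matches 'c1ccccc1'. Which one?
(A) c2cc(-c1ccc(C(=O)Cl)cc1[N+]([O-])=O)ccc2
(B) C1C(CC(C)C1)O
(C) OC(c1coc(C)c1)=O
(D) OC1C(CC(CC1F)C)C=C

A

c1ccccc1 describes six aromatic carbons in a ring (a benzene ring).
(A) contains a phenyl ring, which satisfies every atom and bond constraint.
(B) has a methyl group (-CH3) but no six-membered all-carbon aromatic ring is present.
(C) has a methyl group (-CH3) but no six-membered all-carbon aromatic ring is present.
(D) has a methyl group (-CH3) but no six-membered all-carbon aromatic ring is present.
So the answer is (A).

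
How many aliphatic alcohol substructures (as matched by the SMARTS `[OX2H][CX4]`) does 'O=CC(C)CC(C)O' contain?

1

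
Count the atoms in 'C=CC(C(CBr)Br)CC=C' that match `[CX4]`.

The query [CX4] means: C with X4: aliphatic carbon with exactly 4 total connections (bonds + H).
Check the 10 heavy atoms by environment: 4× C (X4) → match; 2× Br (X1) → no; 4× C (X3) → no.
That gives 4 matching atoms.

4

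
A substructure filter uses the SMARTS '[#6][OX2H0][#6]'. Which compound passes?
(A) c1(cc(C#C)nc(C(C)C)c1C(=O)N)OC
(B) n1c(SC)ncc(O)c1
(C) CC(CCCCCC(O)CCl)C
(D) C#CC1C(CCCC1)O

[#6][OX2H0][#6] describes an aliphatic oxygen bridging two carbons with no H on the oxygen (an ether).
(A) contains a methoxy ether (-OCH3), which satisfies every atom and bond constraint.
(B) has a hydroxyl group (-OH) but the oxygen has H1, not H0 bridging two carbons.
(C) has a hydroxyl group (-OH) but the oxygen has H1, not H0 bridging two carbons.
(D) has a hydroxyl group (-OH) but the oxygen has H1, not H0 bridging two carbons.
So the answer is (A).

A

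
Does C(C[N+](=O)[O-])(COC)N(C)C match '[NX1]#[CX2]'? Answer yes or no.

No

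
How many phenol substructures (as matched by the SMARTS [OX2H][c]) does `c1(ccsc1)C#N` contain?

[OX2H][c] is the SMARTS for a phenol: a hydroxyl oxygen attached to an aromatic carbon.
No fragment in the molecule satisfies every constraint, giving 0 matches.

0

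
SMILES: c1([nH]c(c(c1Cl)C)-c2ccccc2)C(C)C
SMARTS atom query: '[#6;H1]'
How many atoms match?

6

The query [#6;H1] means: any carbon bearing exactly one hydrogen.
Check the 16 heavy atoms by environment: 1× n (aromatic, H1) → no; 5× c (aromatic, H0) → no; 1× C (H1) → match; 3× C (H3) → no; 5× c (aromatic, H1) → match; 1× Cl (H0) → no.
Summing the matching environments: 1 + 5 = 6 matching atoms.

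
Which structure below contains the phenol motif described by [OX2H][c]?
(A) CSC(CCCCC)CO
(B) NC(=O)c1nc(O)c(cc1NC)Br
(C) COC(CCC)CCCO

[OX2H][c] describes a hydroxyl oxygen attached to an aromatic carbon (a phenol).
(A) has a hydroxyl group (-OH) but the -OH is on an aliphatic carbon, not an aromatic c.
(B) contains a hydroxyl group (-OH), which satisfies every atom and bond constraint.
(C) has a hydroxyl group (-OH) but the -OH is on an aliphatic carbon, not an aromatic c.
So the answer is (B).

B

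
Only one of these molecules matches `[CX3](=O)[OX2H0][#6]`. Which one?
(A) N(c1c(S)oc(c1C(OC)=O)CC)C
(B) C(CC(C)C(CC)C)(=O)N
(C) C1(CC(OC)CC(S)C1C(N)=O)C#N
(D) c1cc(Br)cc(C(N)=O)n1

A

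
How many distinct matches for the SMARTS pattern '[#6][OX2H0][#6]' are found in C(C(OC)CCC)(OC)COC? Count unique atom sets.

3

[#6][OX2H0][#6] is the SMARTS for an ether: an aliphatic oxygen bridging two carbons with no H on the oxygen.
The molecule carries 3 separate instances of a methoxy ether (-OCH3) meeting every constraint; each maps to a distinct set of atoms, giving 3 matches.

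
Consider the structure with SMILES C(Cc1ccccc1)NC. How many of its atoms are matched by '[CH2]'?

2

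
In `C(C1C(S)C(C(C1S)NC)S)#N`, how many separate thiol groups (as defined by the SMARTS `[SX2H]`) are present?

3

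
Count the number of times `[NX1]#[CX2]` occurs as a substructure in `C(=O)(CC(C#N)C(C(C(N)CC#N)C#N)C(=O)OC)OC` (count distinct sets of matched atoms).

3

[NX1]#[CX2] is the SMARTS for a nitrile: a nitrogen triple-bonded to a two-connected carbon.
The molecule carries 3 separate instances of a nitrile (-C#N) meeting every constraint; each maps to a distinct set of atoms, giving 3 matches.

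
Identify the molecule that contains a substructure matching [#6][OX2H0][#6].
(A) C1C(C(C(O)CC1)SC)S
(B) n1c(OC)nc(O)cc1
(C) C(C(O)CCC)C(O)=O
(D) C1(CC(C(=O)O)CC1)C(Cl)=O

[#6][OX2H0][#6] describes an aliphatic oxygen bridging two carbons with no H on the oxygen (an ether).
(A) has a hydroxyl group (-OH) but the oxygen has H1, not H0 bridging two carbons.
(B) contains a methoxy ether (-OCH3), which satisfies every atom and bond constraint.
(C) has a hydroxyl group (-OH) but the oxygen has H1, not H0 bridging two carbons.
(D) has a carboxylic acid group (-C(=O)OH) but the -OH oxygen has H1; the =O is OX1, not OX2.
So the answer is (B).

B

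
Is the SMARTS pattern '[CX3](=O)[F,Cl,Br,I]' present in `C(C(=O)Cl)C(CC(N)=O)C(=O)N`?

Yes

The pattern [CX3](=O)[F,Cl,Br,I] describes a carbonyl carbon bonded to a halogen — an acyl halide.
The molecule carries an acyl chloride (-C(=O)Cl), whose atoms satisfy every constraint of the query, so the pattern matches.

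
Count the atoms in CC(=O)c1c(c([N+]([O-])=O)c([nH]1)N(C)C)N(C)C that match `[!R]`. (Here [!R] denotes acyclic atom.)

12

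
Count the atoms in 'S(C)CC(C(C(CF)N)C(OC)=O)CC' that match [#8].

The query [#8] means: #8 matches any oxygen atom.
Check the 15 heavy atoms by environment: 10× C → no; 2× O → match; 1× S → no; 1× N → no; 1× F → no.
That gives 2 matching atoms.

2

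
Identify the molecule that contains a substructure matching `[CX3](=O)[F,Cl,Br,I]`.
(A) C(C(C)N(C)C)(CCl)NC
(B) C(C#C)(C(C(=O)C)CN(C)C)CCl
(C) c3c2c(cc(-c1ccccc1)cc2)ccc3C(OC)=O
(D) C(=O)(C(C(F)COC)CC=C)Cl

[CX3](=O)[F,Cl,Br,I] describes a carbonyl carbon bonded to a halogen (an acyl halide).
(A) has a chloro substituent but the Cl is not on a carbonyl carbon.
(B) has a chloro substituent but the Cl is not on a carbonyl carbon.
(C) has a methyl-ester group (-C(=O)OCH3) but the carbonyl is bonded to -O-C, not to a halogen.
(D) contains an acyl chloride (-C(=O)Cl), which satisfies every atom and bond constraint.
So the answer is (D).

D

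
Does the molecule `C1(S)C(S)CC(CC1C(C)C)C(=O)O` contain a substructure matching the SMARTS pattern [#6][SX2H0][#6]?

The pattern [#6][SX2H0][#6] describes an aliphatic sulfur bridging two carbons with no H on the sulfur — a thioether.
The closest candidate here is a thiol (-SH), but the sulfur has H1, not H0 bridging two carbons. No other fragment satisfies the full query, so there is no match.

No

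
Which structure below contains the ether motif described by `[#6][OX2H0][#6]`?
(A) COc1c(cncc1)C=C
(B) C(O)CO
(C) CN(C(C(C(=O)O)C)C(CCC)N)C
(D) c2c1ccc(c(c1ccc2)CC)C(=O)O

A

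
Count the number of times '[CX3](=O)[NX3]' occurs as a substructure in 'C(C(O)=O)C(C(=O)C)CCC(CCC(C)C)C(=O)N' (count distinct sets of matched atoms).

1

[CX3](=O)[NX3] is the SMARTS for an amide: a carbonyl carbon bonded to a trivalent nitrogen.
Exactly one fragment in the molecule meets all constraints, giving 1 match.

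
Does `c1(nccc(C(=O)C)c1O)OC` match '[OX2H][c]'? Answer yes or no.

Yes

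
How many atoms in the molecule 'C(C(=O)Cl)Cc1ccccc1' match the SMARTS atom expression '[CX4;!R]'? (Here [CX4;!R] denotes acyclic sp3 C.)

2

Check the 11 heavy atoms by environment: 2× C (X4, acyclic) → match; 1× C (X3, acyclic) → no; 1× O (X1, acyclic) → no; 1× Cl (X1, acyclic) → no; 6× c (aromatic, X3, in 6-ring) → no.
That gives 2 matching atoms.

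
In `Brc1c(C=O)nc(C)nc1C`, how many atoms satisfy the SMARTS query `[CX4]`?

2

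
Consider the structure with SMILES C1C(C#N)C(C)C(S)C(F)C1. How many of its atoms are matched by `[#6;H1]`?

Check the 11 heavy atoms by environment: 2× C (H2) → no; 4× C (H1) → match; 1× C (H3) → no; 1× S (H1) → no; 1× C (H0) → no; 1× N (H0) → no; 1× F (H0) → no.
That gives 4 matching atoms.

4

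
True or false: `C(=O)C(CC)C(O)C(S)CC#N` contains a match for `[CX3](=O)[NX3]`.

False

The pattern [CX3](=O)[NX3] describes a carbonyl carbon bonded to a trivalent nitrogen — an amide.
The closest candidate here is a nitrile (-C#N), but the nitrile N is NX1 (triple-bonded), not NX3. No other fragment satisfies the full query, so there is no match.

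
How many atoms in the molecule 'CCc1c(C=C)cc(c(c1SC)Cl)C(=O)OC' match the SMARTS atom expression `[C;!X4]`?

The query [C;!X4] means: aliphatic carbon that does not have four total connections.
Check the 17 heavy atoms by environment: 6× c (aromatic, X3) → no; 3× C (X3) → match; 1× O (X1) → no; 1× O (X2) → no; 4× C (X4) → no; 1× Cl (X1) → no; 1× S (X2) → no.
That gives 3 matching atoms.

3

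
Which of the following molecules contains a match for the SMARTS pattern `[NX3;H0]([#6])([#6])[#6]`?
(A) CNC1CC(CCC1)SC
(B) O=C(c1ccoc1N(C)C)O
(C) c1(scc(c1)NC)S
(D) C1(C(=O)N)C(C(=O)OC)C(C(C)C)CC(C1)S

B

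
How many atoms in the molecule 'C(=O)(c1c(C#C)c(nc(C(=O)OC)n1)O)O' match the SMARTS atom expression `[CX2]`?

The query [CX2] means: C with X2: aliphatic carbon with exactly 2 total connections.
Check the 16 heavy atoms by environment: 2× n (aromatic, X2) → no; 4× c (aromatic, X3) → no; 2× C (X2) → match; 2× C (X3) → no; 2× O (X1) → no; 3× O (X2) → no; 1× C (X4) → no.
That gives 2 matching atoms.

2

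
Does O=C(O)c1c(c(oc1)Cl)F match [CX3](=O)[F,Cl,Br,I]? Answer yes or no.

The pattern [CX3](=O)[F,Cl,Br,I] describes a carbonyl carbon bonded to a halogen — an acyl halide.
The closest candidate here is a carboxylic acid group (-C(=O)OH), but the carbonyl is bonded to -OH, not to a halogen. No other fragment satisfies the full query, so there is no match.

No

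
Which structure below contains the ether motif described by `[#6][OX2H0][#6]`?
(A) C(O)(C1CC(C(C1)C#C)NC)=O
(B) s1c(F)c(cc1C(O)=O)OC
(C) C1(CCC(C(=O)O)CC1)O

B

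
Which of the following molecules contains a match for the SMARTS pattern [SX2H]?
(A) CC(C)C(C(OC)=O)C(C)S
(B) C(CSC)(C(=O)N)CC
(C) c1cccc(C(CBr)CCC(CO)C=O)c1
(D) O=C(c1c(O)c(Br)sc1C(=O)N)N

A

[SX2H] describes an aliphatic sulfur with two connections, one being H (a thiol).
(A) contains a thiol (-SH), which satisfies every atom and bond constraint.
(B) has a methylthio ether (-SCH3) but the sulfur has H0 (bonded to two carbons), not H1.
(C) has a hydroxyl group (-OH) but it is an -OH, not an -SH.
(D) has a hydroxyl group (-OH) but it is an -OH, not an -SH.
So the answer is (A).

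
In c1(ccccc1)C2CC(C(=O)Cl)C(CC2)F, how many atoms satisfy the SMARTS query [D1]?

3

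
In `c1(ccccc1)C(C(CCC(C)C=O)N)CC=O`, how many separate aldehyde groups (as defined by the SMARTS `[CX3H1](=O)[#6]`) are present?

[CX3H1](=O)[#6] is the SMARTS for an aldehyde: an sp2 carbon with one H, double-bonded to O and single-bonded to carbon.
The molecule carries 2 separate instances of an aldehyde (-CHO) meeting every constraint; each maps to a distinct set of atoms, giving 2 matches.

2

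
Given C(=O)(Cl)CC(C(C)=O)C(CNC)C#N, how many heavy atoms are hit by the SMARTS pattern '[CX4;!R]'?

Check the 14 heavy atoms by environment: 6× C (X4, acyclic) → match; 1× N (X3, acyclic) → no; 2× C (X3, acyclic) → no; 2× O (X1, acyclic) → no; 1× C (X2, acyclic) → no; 1× N (X1, acyclic) → no; 1× Cl (X1, acyclic) → no.
That gives 6 matching atoms.

6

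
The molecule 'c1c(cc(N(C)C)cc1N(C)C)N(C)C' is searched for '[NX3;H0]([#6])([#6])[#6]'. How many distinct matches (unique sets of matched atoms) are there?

3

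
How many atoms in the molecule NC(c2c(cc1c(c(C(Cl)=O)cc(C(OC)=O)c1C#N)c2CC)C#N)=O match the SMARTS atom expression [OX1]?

3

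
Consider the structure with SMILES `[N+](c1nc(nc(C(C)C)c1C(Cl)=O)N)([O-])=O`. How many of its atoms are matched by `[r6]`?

6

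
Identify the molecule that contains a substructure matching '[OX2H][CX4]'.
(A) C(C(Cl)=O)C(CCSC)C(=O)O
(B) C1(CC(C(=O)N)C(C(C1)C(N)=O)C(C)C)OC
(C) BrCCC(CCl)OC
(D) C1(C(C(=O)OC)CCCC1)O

[OX2H][CX4] describes a hydroxyl oxygen bound to an sp3 (X4) carbon (an aliphatic alcohol).
(A) has a carboxylic acid group (-C(=O)OH) but the -OH is on a CX3 carbonyl carbon, not a CX4 carbon.
(B) has a methoxy ether (-OCH3) but the oxygen has H0 (ether), not H1.
(C) has a methoxy ether (-OCH3) but the oxygen has H0 (ether), not H1.
(D) contains a hydroxyl group (-OH), which satisfies every atom and bond constraint.
So the answer is (D).

D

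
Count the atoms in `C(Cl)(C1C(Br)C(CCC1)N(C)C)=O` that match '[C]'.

Check the 13 heavy atoms by environment: 9× C → match; 1× N → no; 1× O → no; 1× Cl → no; 1× Br → no.
That gives 9 matching atoms.

9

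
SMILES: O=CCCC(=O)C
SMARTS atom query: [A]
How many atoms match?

7

The query [A] means: A matches any aliphatic (non-aromatic) heavy atom.
Check the 7 heavy atoms by environment: 5× C → match; 2× O → match.
Summing the matching environments: 5 + 2 = 7 matching atoms.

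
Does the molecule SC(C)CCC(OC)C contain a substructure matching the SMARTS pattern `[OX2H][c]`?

No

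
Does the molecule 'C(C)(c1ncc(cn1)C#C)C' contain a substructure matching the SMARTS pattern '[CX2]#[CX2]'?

Yes

The pattern [CX2]#[CX2] describes a carbon-carbon triple bond — an alkyne.
The molecule carries an ethynyl group (-C#CH), whose atoms satisfy every constraint of the query, so the pattern matches.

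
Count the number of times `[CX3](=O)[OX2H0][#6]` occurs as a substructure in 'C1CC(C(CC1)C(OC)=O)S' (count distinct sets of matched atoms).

1

[CX3](=O)[OX2H0][#6] is the SMARTS for an ester: a carbonyl carbon bonded to an oxygen that is itself bonded to carbon (no H on that O).
Exactly one fragment in the molecule meets all constraints, giving 1 match.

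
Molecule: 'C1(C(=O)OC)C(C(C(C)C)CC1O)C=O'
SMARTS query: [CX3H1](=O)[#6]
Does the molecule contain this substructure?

Yes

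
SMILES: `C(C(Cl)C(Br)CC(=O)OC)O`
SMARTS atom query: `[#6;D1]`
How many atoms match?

1

The query [#6;D1] means: carbon bonded to exactly one heavy atom.
Check the 11 heavy atoms by environment: 2× C (D2) → no; 3× C (D3) → no; 1× Cl (D1) → no; 2× O (D1) → no; 1× O (D2) → no; 1× C (D1) → match; 1× Br (D1) → no.
That gives 1 matching atom.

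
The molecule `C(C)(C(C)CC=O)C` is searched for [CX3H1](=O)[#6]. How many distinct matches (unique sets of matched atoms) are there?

1

[CX3H1](=O)[#6] is the SMARTS for an aldehyde: an sp2 carbon with one H, double-bonded to O and single-bonded to carbon.
Exactly one fragment in the molecule meets all constraints, giving 1 match.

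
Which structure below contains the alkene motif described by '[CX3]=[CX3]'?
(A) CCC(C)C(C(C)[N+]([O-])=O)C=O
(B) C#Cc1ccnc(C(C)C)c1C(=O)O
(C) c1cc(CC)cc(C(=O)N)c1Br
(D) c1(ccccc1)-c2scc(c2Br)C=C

D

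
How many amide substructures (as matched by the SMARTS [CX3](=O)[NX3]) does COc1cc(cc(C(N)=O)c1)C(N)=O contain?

2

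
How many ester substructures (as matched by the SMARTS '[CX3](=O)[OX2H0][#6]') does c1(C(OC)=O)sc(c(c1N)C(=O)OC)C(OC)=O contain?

3

[CX3](=O)[OX2H0][#6] is the SMARTS for an ester: a carbonyl carbon bonded to an oxygen that is itself bonded to carbon (no H on that O).
The molecule carries 3 separate instances of a methyl-ester group (-C(=O)OCH3) meeting every constraint; each maps to a distinct set of atoms, giving 3 matches.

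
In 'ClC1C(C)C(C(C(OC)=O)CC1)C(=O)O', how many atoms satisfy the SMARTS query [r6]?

6

Check the 15 heavy atoms by environment: 6× C (in 6-ring) → match; 4× C (acyclic) → no; 4× O (acyclic) → no; 1× Cl (acyclic) → no.
That gives 6 matching atoms.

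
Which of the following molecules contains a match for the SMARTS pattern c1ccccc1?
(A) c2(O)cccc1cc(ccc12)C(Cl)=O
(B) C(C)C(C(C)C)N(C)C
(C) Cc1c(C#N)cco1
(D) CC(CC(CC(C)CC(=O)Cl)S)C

A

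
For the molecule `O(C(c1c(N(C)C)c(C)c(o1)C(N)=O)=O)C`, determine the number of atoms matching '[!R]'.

The query [!R] means: !R matches any atom not in a ring.
Check the 16 heavy atoms by environment: 1× o (aromatic, in 5-ring) → no; 4× c (aromatic, in 5-ring) → no; 2× N (acyclic) → match; 6× C (acyclic) → match; 3× O (acyclic) → match.
Summing the matching environments: 2 + 6 + 3 = 11 matching atoms.

11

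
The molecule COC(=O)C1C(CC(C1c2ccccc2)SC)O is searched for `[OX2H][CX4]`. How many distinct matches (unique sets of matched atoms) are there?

1

[OX2H][CX4] is the SMARTS for an aliphatic alcohol: a hydroxyl oxygen bound to an sp3 (X4) carbon.
Exactly one fragment in the molecule meets all constraints, giving 1 match.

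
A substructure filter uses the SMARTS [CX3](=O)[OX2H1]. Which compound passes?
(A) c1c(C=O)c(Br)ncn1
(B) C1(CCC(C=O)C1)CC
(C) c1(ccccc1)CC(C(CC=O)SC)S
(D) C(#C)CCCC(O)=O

[CX3](=O)[OX2H1] describes an sp2 carbon double-bonded to O and single-bonded to an -OH oxygen (a carboxylic acid).
(A) has an aldehyde (-CHO) but there is no singly-bonded oxygen on the carbonyl carbon.
(B) has an aldehyde (-CHO) but there is no singly-bonded oxygen on the carbonyl carbon.
(C) has an aldehyde (-CHO) but there is no singly-bonded oxygen on the carbonyl carbon.
(D) contains a carboxylic acid group (-C(=O)OH), which satisfies every atom and bond constraint.
So the answer is (D).

D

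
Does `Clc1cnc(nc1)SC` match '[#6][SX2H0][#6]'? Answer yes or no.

Yes

The pattern [#6][SX2H0][#6] describes an aliphatic sulfur bridging two carbons with no H on the sulfur — a thioether.
The molecule carries a methylthio ether (-SCH3), whose atoms satisfy every constraint of the query, so the pattern matches.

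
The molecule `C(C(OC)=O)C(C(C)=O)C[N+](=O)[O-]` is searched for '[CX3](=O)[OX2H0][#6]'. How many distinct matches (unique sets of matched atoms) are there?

1

[CX3](=O)[OX2H0][#6] is the SMARTS for an ester: a carbonyl carbon bonded to an oxygen that is itself bonded to carbon (no H on that O).
Exactly one fragment in the molecule meets all constraints, giving 1 match.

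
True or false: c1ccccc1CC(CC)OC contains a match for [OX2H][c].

False

The pattern [OX2H][c] describes a hydroxyl oxygen attached to an aromatic carbon — a phenol.
The closest candidate here is a methoxy ether (-OCH3), but the oxygen has H0, not H1. No other fragment satisfies the full query, so there is no match.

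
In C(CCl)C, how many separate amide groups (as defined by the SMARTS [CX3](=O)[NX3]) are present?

[CX3](=O)[NX3] is the SMARTS for an amide: a carbonyl carbon bonded to a trivalent nitrogen.
No fragment in the molecule satisfies every constraint, giving 0 matches.

0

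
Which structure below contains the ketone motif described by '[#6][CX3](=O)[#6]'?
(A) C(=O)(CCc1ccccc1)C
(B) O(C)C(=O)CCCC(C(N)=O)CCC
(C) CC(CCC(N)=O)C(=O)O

[#6][CX3](=O)[#6] describes a carbonyl carbon (no H) flanked by two carbons (a ketone).
(A) contains an acetyl/ketone group (-C(=O)CH3), which satisfies every atom and bond constraint.
(B) has a methyl-ester group (-C(=O)OCH3) but one neighbour of the carbonyl carbon is O, not C.
(C) has a carboxylic acid group (-C(=O)OH) but one neighbour of the carbonyl carbon is O, not C.
So the answer is (A).

A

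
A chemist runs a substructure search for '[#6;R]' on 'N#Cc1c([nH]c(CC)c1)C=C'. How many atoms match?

The query [#6;R] means: carbon that is part of a ring.
Check the 11 heavy atoms by environment: 1× n (aromatic, in 5-ring) → no; 4× c (aromatic, in 5-ring) → match; 5× C (acyclic) → no; 1× N (acyclic) → no.
That gives 4 matching atoms.

4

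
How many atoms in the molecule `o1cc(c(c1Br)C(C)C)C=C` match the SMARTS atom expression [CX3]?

2

Check the 11 heavy atoms by environment: 1× o (aromatic, X2) → no; 4× c (aromatic, X3) → no; 1× Br (X1) → no; 3× C (X4) → no; 2× C (X3) → match.
That gives 2 matching atoms.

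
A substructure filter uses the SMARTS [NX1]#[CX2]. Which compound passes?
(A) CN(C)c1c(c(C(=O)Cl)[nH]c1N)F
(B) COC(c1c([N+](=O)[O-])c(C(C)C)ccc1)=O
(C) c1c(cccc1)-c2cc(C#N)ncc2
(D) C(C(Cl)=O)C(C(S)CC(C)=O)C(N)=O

[NX1]#[CX2] describes a nitrogen triple-bonded to a two-connected carbon (a nitrile).
(A) has a primary amino group (-NH2) but the nitrogen is NX3 (three connections), not NX1 triple-bonded.
(B) has a nitro group (-[N+](=O)[O-]) but there is no C#N triple bond.
(C) contains a nitrile (-C#N), which satisfies every atom and bond constraint.
(D) has a primary amide (-C(=O)NH2) but the nitrogen is NX3, not NX1.
So the answer is (C).

C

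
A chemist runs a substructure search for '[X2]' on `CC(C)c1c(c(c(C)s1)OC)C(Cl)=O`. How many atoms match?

2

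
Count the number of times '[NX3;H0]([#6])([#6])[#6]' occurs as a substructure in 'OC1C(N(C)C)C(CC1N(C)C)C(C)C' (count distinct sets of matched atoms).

[NX3;H0]([#6])([#6])[#6] is the SMARTS for a tertiary amine: a trivalent nitrogen with no H, bonded to three carbons.
The molecule carries 2 separate instances of a dimethylamino group (-N(CH3)2) meeting every constraint; each maps to a distinct set of atoms, giving 2 matches.

2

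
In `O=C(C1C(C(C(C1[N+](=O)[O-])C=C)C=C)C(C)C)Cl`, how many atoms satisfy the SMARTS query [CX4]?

The query [CX4] means: C with X4: aliphatic carbon with exactly 4 total connections (bonds + H).
Check the 18 heavy atoms by environment: 8× C (X4) → match; 5× C (X3) → no; 1× N (charge +1, X3) → no; 1× O (charge -1, X1) → no; 2× O (X1) → no; 1× Cl (X1) → no.
That gives 8 matching atoms.

8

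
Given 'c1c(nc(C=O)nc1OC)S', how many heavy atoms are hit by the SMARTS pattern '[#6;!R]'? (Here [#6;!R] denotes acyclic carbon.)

The query [#6;!R] means: carbon not in any ring.
Check the 11 heavy atoms by environment: 2× n (aromatic, in 6-ring) → no; 4× c (aromatic, in 6-ring) → no; 1× S (acyclic) → no; 2× C (acyclic) → match; 2× O (acyclic) → no.
That gives 2 matching atoms.

2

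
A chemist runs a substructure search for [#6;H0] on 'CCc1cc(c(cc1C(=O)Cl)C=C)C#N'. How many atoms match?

The query [#6;H0] means: any carbon with no attached hydrogen.
Check the 15 heavy atoms by environment: 4× c (aromatic, H0) → match; 2× c (aromatic, H1) → no; 1× C (H1) → no; 2× C (H2) → no; 2× C (H0) → match; 1× N (H0) → no; 1× O (H0) → no; 1× Cl (H0) → no; 1× C (H3) → no.
Summing the matching environments: 4 + 2 = 6 matching atoms.

6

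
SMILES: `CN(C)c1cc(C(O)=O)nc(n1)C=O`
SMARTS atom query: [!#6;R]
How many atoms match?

2

Check the 14 heavy atoms by environment: 2× n (aromatic, in 6-ring) → match; 4× c (aromatic, in 6-ring) → no; 1× N (acyclic) → no; 4× C (acyclic) → no; 3× O (acyclic) → no.
That gives 2 matching atoms.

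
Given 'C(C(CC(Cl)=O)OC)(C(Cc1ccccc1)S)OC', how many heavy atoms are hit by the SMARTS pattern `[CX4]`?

7

The query [CX4] means: C with X4: aliphatic carbon with exactly 4 total connections (bonds + H).
Check the 19 heavy atoms by environment: 7× C (X4) → match; 6× c (aromatic, X3) → no; 2× O (X2) → no; 1× C (X3) → no; 1× O (X1) → no; 1× Cl (X1) → no; 1× S (X2) → no.
That gives 7 matching atoms.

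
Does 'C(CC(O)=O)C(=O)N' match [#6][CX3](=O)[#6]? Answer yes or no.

No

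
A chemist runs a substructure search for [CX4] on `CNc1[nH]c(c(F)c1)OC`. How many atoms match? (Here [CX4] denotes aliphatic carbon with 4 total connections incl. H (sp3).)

2

Check the 10 heavy atoms by environment: 1× n (aromatic, X3) → no; 4× c (aromatic, X3) → no; 1× O (X2) → no; 2× C (X4) → match; 1× F (X1) → no; 1× N (X3) → no.
That gives 2 matching atoms.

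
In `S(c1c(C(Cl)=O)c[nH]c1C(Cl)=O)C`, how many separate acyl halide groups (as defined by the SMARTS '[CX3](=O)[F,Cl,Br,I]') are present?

[CX3](=O)[F,Cl,Br,I] is the SMARTS for an acyl halide: a carbonyl carbon bonded to a halogen.
The molecule carries 2 separate instances of an acyl chloride (-C(=O)Cl) meeting every constraint; each maps to a distinct set of atoms, giving 2 matches.

2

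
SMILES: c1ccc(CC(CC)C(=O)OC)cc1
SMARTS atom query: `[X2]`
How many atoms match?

1

Check the 14 heavy atoms by environment: 5× C (X4) → no; 6× c (aromatic, X3) → no; 1× C (X3) → no; 1× O (X1) → no; 1× O (X2) → match.
That gives 1 matching atom.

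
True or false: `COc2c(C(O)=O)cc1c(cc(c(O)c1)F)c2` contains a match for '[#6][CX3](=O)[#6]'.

False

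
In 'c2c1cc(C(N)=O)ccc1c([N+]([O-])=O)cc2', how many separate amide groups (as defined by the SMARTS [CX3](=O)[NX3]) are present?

1

[CX3](=O)[NX3] is the SMARTS for an amide: a carbonyl carbon bonded to a trivalent nitrogen.
Exactly one fragment in the molecule meets all constraints, giving 1 match.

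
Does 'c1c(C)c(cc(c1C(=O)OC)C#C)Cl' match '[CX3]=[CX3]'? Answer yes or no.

No

The pattern [CX3]=[CX3] describes a non-aromatic C=C double bond between two sp2 carbons — an alkene.
The closest candidate here is an ethynyl group (-C#CH), but the C-C bond is a triple bond, not a double bond. No other fragment satisfies the full query, so there is no match.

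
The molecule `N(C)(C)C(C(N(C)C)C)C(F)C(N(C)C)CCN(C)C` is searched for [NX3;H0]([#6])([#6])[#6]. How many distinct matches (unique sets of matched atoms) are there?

4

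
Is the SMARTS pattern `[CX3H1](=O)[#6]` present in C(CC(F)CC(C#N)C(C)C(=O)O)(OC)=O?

No

The pattern [CX3H1](=O)[#6] describes an sp2 carbon with one H, double-bonded to O and single-bonded to carbon — an aldehyde.
The closest candidate here is a methyl-ester group (-C(=O)OCH3), but the carbonyl carbon has H0, not H1. No other fragment satisfies the full query, so there is no match.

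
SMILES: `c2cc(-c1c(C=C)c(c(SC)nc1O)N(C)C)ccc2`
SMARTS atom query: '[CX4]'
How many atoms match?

3

The query [CX4] means: C with X4: aliphatic carbon with exactly 4 total connections (bonds + H).
Check the 20 heavy atoms by environment: 1× n (aromatic, X2) → no; 11× c (aromatic, X3) → no; 2× C (X3) → no; 1× O (X2) → no; 1× S (X2) → no; 3× C (X4) → match; 1× N (X3) → no.
That gives 3 matching atoms.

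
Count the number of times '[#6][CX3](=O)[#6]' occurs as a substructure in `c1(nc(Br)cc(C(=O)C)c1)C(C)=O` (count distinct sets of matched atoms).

2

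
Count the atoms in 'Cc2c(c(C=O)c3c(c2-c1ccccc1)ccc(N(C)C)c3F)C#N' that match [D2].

9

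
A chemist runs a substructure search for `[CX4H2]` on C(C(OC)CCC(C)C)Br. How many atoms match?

3

Check the 10 heavy atoms by environment: 3× C (H2, X4) → match; 2× C (H1, X4) → no; 1× O (H0, X2) → no; 3× C (H3, X4) → no; 1× Br (H0, X1) → no.
That gives 3 matching atoms.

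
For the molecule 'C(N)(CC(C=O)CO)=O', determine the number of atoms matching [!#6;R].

Check the 9 heavy atoms by environment: 5× C (acyclic) → no; 3× O (acyclic) → no; 1× N (acyclic) → no.
No environment satisfies the query, so 0 matching atoms.

0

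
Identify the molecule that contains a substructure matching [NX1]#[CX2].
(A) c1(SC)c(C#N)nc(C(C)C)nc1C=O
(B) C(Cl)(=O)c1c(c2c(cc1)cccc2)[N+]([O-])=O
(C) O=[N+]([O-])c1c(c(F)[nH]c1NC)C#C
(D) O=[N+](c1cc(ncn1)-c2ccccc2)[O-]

A

[NX1]#[CX2] describes a nitrogen triple-bonded to a two-connected carbon (a nitrile).
(A) contains a nitrile (-C#N), which satisfies every atom and bond constraint.
(B) has a nitro group (-[N+](=O)[O-]) but there is no C#N triple bond.
(C) has a nitro group (-[N+](=O)[O-]) but there is no C#N triple bond.
(D) has a nitro group (-[N+](=O)[O-]) but there is no C#N triple bond.
So the answer is (A).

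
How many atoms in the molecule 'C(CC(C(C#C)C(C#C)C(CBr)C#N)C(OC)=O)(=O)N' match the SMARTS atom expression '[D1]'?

Check the 20 heavy atoms by environment: 5× C (D2) → no; 6× C (D3) → no; 1× Br (D1) → match; 3× C (D1) → match; 2× O (D1) → match; 2× N (D1) → match; 1× O (D2) → no.
Summing the matching environments: 1 + 3 + 2 + 2 = 8 matching atoms.

8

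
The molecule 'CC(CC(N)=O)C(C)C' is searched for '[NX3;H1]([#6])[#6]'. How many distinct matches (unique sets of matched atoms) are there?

0

[NX3;H1]([#6])[#6] is the SMARTS for a secondary amine: a trivalent nitrogen with one H, bonded to two carbons.
The molecule has a primary amide (-C(=O)NH2), but the -C(=O)NH2 nitrogen has H2, not H1; nothing else fits, so there are 0 matches.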